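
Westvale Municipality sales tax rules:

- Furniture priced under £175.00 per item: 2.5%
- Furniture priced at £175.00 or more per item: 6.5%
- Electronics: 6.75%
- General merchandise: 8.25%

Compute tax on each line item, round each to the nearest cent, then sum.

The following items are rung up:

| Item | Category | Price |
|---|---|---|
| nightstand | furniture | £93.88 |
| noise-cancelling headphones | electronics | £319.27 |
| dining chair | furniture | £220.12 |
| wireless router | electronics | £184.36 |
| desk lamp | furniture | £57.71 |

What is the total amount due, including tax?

Nightstand £93.88: furniture, under £175.00 → 2.5% → £2.35
Noise-cancelling headphones £319.27: electronics → 6.75% → £21.55
Dining chair £220.12: furniture, £175.00 or more → 6.5% → £14.31
Wireless router £184.36: electronics → 6.75% → £12.44
Desk lamp £57.71: furniture, under £175.00 → 2.5% → £1.44
Subtotal = £875.34; tax = £52.09; total due = £927.43

£927.43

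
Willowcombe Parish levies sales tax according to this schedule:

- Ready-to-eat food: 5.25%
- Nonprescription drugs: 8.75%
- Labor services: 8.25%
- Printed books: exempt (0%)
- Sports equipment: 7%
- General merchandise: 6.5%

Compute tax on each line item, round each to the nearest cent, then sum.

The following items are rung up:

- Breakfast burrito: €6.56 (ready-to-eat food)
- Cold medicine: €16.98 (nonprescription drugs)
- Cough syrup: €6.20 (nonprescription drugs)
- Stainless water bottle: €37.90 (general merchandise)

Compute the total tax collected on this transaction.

€4.83

Breakfast burrito €6.56: ready-to-eat food → 5.25% → €0.34
Cold medicine €16.98: nonprescription drugs → 8.75% → €1.49
Cough syrup €6.20: nonprescription drugs → 8.75% → €0.54
Stainless water bottle €37.90: general merchandise → 6.5% → €2.46
Total tax = €0.34 + €1.49 + €0.54 + €2.46 = €4.83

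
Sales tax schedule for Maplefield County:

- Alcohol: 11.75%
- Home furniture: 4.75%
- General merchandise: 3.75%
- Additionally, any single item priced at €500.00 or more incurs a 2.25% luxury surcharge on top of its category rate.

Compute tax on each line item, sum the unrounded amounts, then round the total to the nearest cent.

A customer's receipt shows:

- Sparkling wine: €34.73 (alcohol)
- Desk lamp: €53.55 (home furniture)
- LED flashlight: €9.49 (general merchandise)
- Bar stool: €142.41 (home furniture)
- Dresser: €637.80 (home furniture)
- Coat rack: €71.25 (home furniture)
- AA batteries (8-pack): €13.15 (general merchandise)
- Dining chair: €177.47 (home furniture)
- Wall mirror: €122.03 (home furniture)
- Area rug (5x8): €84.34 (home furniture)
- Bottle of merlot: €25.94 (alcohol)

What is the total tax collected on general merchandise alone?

€0.85

LED flashlight €9.49: general merchandise → 3.75% → €0.355875
AA batteries (8-pack) €13.15: general merchandise → 3.75% → €0.493125
Tax on general merchandise: unrounded sum = €0.849 → €0.85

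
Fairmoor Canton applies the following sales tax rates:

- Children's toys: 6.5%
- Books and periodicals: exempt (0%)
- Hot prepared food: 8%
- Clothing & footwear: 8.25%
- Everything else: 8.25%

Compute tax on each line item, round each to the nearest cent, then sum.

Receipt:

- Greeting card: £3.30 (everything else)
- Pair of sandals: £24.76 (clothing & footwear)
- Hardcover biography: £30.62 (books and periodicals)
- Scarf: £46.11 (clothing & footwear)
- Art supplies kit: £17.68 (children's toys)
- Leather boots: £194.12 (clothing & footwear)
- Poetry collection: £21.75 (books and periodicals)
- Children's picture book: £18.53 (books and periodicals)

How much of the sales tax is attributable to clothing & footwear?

Pair of sandals £24.76: clothing & footwear → 8.25% → £2.04
Scarf £46.11: clothing & footwear → 8.25% → £3.80
Leather boots £194.12: clothing & footwear → 8.25% → £16.01
Tax on clothing & footwear = £2.04 + £3.80 + £16.01 = £21.85

£21.85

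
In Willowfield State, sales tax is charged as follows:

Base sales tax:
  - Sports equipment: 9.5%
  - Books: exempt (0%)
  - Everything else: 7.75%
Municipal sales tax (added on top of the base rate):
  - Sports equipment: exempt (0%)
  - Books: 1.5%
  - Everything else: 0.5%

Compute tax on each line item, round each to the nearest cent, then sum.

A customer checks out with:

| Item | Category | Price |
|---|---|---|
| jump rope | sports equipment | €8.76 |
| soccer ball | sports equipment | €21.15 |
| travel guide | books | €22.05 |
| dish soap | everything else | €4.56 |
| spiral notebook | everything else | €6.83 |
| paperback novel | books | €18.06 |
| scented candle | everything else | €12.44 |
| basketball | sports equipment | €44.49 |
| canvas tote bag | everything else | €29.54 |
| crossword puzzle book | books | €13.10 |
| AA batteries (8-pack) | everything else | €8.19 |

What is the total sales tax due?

€12.96

Jump rope €8.76: sports equipment → 9.5% + 0% municipal = 9.5% → €0.83
Soccer ball €21.15: sports equipment → 9.5% + 0% municipal = 9.5% → €2.01
Travel guide €22.05: books → 0% + 1.5% municipal = 1.5% → €0.33
Dish soap €4.56: everything else → 7.75% + 0.5% municipal = 8.25% → €0.38
Spiral notebook €6.83: everything else → 7.75% + 0.5% municipal = 8.25% → €0.56
Paperback novel €18.06: books → 0% + 1.5% municipal = 1.5% → €0.27
Scented candle €12.44: everything else → 7.75% + 0.5% municipal = 8.25% → €1.03
Basketball €44.49: sports equipment → 9.5% + 0% municipal = 9.5% → €4.23
Canvas tote bag €29.54: everything else → 7.75% + 0.5% municipal = 8.25% → €2.44
Crossword puzzle book €13.10: books → 0% + 1.5% municipal = 1.5% → €0.20
AA batteries (8-pack) €8.19: everything else → 7.75% + 0.5% municipal = 8.25% → €0.68
Total tax = €0.83 + €2.01 + €0.33 + €0.38 + €0.56 + €0.27 + €1.03 + €4.23 + €2.44 + €0.20 + €0.68 = €12.96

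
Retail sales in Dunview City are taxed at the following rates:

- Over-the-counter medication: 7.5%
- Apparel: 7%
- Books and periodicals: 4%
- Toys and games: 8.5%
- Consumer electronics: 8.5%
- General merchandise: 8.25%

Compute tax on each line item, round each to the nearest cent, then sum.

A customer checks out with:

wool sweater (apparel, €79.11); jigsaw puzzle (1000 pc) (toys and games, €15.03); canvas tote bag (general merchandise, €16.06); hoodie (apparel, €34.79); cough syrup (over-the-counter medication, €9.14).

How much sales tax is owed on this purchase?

€11.27

Wool sweater €79.11: apparel → 7% → €5.54
Jigsaw puzzle (1000 pc) €15.03: toys and games → 8.5% → €1.28
Canvas tote bag €16.06: general merchandise → 8.25% → €1.32
Hoodie €34.79: apparel → 7% → €2.44
Cough syrup €9.14: over-the-counter medication → 7.5% → €0.69
Total tax = €5.54 + €1.28 + €1.32 + €2.44 + €0.69 = €11.27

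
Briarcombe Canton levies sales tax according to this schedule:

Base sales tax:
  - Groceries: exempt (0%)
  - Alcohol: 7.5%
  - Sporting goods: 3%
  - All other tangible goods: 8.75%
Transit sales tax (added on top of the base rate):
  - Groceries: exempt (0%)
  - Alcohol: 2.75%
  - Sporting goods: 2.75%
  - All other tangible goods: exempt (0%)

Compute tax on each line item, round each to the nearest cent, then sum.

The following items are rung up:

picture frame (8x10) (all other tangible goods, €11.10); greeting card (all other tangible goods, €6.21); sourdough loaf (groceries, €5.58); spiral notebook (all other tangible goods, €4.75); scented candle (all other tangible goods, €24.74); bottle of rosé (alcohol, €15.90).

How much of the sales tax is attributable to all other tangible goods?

Picture frame (8x10) €11.10: all other tangible goods → 8.75% + 0% transit = 8.75% → €0.97
Greeting card €6.21: all other tangible goods → 8.75% + 0% transit = 8.75% → €0.54
Spiral notebook €4.75: all other tangible goods → 8.75% + 0% transit = 8.75% → €0.42
Scented candle €24.74: all other tangible goods → 8.75% + 0% transit = 8.75% → €2.16
Tax on all other tangible goods = €0.97 + €0.54 + €0.42 + €2.16 = €4.09

€4.09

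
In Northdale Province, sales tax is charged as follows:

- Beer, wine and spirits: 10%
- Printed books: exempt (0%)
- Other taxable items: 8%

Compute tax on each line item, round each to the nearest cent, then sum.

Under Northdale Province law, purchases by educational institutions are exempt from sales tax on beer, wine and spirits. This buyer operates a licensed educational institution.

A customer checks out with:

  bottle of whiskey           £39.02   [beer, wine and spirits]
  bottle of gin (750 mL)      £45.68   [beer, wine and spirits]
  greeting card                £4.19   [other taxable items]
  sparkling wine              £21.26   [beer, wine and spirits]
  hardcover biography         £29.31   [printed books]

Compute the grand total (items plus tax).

£139.80

Bottle of whiskey £39.02: beer, wine and spirits, buyer-exempt → 0% → £0.00
Bottle of gin (750 mL) £45.68: beer, wine and spirits, buyer-exempt → 0% → £0.00
Greeting card £4.19: other taxable items → 8% → £0.34
Sparkling wine £21.26: beer, wine and spirits, buyer-exempt → 0% → £0.00
Hardcover biography £29.31: printed books → 0% → £0.00
Subtotal = £139.46; tax = £0.34; total due = £139.80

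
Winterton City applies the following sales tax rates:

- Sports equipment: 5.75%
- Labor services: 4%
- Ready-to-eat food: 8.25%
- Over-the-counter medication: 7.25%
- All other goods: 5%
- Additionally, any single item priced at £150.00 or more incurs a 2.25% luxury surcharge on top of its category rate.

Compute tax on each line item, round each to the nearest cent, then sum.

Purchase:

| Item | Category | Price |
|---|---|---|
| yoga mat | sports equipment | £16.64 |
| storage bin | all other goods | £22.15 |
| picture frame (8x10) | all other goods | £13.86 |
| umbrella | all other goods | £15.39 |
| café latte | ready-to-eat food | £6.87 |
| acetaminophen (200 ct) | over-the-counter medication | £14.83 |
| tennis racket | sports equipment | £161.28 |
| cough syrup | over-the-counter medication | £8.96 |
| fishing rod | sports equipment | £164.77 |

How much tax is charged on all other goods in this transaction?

Storage bin £22.15: all other goods → 5% → £1.11
Picture frame (8x10) £13.86: all other goods → 5% → £0.69
Umbrella £15.39: all other goods → 5% → £0.77
Tax on all other goods = £1.11 + £0.69 + £0.77 = £2.57

£2.57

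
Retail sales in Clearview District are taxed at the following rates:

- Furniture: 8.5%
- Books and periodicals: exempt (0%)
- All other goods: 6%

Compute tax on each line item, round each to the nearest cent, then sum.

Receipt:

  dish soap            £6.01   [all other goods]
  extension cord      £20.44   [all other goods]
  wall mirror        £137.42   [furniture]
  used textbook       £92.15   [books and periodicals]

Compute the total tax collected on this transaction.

Dish soap £6.01: all other goods → 6% → £0.36
Extension cord £20.44: all other goods → 6% → £1.23
Wall mirror £137.42: furniture → 8.5% → £11.68
Used textbook £92.15: books and periodicals → 0% → £0.00
Total tax = £0.36 + £1.23 + £11.68 = £13.27

£13.27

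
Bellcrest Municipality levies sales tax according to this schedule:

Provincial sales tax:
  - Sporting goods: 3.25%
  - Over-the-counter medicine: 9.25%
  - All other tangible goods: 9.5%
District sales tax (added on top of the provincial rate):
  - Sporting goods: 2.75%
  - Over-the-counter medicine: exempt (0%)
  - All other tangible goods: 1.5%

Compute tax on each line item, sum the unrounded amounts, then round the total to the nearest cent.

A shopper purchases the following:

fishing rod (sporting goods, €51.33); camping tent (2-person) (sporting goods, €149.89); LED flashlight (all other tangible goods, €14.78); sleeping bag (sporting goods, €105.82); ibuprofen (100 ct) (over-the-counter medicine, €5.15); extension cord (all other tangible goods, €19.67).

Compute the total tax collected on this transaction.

€22.69

Fishing rod €51.33: sporting goods → 3.25% + 2.75% district = 6% → €3.0798
Camping tent (2-person) €149.89: sporting goods → 3.25% + 2.75% district = 6% → €8.9934
LED flashlight €14.78: all other tangible goods → 9.5% + 1.5% district = 11% → €1.6258
Sleeping bag €105.82: sporting goods → 3.25% + 2.75% district = 6% → €6.3492
Ibuprofen (100 ct) €5.15: over-the-counter medicine → 9.25% + 0% district = 9.25% → €0.476375
Extension cord €19.67: all other tangible goods → 9.5% + 1.5% district = 11% → €2.1637
Unrounded tax sum = €22.688275 → €22.69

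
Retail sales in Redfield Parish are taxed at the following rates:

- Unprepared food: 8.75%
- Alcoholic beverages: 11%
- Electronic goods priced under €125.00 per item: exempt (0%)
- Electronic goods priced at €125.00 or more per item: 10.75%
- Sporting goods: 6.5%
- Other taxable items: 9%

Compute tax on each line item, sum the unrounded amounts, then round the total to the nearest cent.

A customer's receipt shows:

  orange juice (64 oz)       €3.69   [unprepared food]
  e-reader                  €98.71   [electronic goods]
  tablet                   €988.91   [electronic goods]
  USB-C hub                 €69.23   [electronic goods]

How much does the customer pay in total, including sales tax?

€1267.17

Orange juice (64 oz) €3.69: unprepared food → 8.75% → €0.322875
E-reader €98.71: electronic goods, under €125.00 → 0% → €0.00
Tablet €988.91: electronic goods, €125.00 or more → 10.75% → €106.307825
USB-C hub €69.23: electronic goods, under €125.00 → 0% → €0.00
Subtotal = €1160.54; unrounded tax = €106.6307 → €106.63; total due = €1267.17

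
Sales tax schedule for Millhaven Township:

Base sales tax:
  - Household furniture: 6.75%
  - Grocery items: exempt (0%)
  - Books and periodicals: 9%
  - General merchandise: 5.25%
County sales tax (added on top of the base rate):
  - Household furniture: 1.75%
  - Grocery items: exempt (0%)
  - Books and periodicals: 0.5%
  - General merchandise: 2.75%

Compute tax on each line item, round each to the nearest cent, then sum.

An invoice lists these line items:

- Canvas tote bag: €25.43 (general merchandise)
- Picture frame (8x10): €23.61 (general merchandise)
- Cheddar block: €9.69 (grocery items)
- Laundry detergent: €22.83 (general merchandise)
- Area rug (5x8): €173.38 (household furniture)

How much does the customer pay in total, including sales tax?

€275.43

Canvas tote bag €25.43: general merchandise → 5.25% + 2.75% county = 8% → €2.03
Picture frame (8x10) €23.61: general merchandise → 5.25% + 2.75% county = 8% → €1.89
Cheddar block €9.69: grocery items → 0% + 0% county = 0% → €0.00
Laundry detergent €22.83: general merchandise → 5.25% + 2.75% county = 8% → €1.83
Area rug (5x8) €173.38: household furniture → 6.75% + 1.75% county = 8.5% → €14.74
Subtotal = €254.94; tax = €20.49; total due = €275.43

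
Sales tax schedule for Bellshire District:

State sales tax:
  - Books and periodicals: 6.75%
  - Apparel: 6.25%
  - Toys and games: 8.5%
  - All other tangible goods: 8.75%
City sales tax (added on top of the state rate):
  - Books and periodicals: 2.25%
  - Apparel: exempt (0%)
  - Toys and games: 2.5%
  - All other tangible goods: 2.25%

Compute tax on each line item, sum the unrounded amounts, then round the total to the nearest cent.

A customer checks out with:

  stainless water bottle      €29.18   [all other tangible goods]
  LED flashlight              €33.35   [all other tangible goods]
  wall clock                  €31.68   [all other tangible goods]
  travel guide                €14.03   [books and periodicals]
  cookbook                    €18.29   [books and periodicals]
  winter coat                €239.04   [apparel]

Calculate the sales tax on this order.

€28.21

Stainless water bottle €29.18: all other tangible goods → 8.75% + 2.25% city = 11% → €3.2098
LED flashlight €33.35: all other tangible goods → 8.75% + 2.25% city = 11% → €3.6685
Wall clock €31.68: all other tangible goods → 8.75% + 2.25% city = 11% → €3.4848
Travel guide €14.03: books and periodicals → 6.75% + 2.25% city = 9% → €1.2627
Cookbook €18.29: books and periodicals → 6.75% + 2.25% city = 9% → €1.6461
Winter coat €239.04: apparel → 6.25% + 0% city = 6.25% → €14.94
Unrounded tax sum = €28.2119 → €28.21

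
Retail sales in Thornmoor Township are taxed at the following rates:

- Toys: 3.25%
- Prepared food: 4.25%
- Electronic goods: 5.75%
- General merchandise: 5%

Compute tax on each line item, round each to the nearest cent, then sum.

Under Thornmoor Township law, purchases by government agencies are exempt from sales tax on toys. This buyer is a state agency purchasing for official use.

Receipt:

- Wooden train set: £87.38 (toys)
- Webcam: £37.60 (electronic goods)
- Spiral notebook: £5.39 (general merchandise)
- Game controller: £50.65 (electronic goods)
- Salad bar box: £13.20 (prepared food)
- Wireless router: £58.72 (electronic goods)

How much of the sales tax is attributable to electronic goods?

Webcam £37.60: electronic goods → 5.75% → £2.16
Game controller £50.65: electronic goods → 5.75% → £2.91
Wireless router £58.72: electronic goods → 5.75% → £3.38
Tax on electronic goods = £2.16 + £2.91 + £3.38 = £8.45

£8.45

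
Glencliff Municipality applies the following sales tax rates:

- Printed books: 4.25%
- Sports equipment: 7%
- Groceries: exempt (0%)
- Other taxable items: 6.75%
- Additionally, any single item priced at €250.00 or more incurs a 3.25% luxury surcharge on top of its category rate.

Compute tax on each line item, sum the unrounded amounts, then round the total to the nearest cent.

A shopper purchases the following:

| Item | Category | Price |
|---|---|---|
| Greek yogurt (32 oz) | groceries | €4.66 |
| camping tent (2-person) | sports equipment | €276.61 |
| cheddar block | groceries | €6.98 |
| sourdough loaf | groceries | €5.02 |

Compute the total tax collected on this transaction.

Greek yogurt (32 oz) €4.66: groceries → 0% → €0.00
Camping tent (2-person) €276.61: sports equipment → 7% + 3.25% surcharge = 10.25% → €28.352525
Cheddar block €6.98: groceries → 0% → €0.00
Sourdough loaf €5.02: groceries → 0% → €0.00
Unrounded tax sum = €28.352525 → €28.35

€28.35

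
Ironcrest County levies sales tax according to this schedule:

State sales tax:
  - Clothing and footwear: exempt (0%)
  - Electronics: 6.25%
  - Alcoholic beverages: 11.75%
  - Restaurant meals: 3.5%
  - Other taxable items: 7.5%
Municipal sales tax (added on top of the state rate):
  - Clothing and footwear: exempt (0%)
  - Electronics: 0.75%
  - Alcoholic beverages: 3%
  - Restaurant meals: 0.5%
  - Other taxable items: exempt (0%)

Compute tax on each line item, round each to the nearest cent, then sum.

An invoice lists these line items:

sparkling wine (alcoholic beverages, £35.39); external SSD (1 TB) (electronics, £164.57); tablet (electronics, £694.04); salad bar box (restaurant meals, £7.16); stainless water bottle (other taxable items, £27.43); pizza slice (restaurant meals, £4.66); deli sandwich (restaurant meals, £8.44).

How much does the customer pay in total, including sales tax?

£1009.89

Sparkling wine £35.39: alcoholic beverages → 11.75% + 3% municipal = 14.75% → £5.22
External SSD (1 TB) £164.57: electronics → 6.25% + 0.75% municipal = 7% → £11.52
Tablet £694.04: electronics → 6.25% + 0.75% municipal = 7% → £48.58
Salad bar box £7.16: restaurant meals → 3.5% + 0.5% municipal = 4% → £0.29
Stainless water bottle £27.43: other taxable items → 7.5% + 0% municipal = 7.5% → £2.06
Pizza slice £4.66: restaurant meals → 3.5% + 0.5% municipal = 4% → £0.19
Deli sandwich £8.44: restaurant meals → 3.5% + 0.5% municipal = 4% → £0.34
Subtotal = £941.69; tax = £68.20; total due = £1009.89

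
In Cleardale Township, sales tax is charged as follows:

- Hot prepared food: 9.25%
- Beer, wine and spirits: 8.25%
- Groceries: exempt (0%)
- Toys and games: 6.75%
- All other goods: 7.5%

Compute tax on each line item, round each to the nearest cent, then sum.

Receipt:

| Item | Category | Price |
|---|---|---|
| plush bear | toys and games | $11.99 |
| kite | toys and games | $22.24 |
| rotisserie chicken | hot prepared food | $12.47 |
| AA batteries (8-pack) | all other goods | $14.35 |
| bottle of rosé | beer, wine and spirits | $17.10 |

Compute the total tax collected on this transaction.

Plush bear $11.99: toys and games → 6.75% → $0.81
Kite $22.24: toys and games → 6.75% → $1.50
Rotisserie chicken $12.47: hot prepared food → 9.25% → $1.15
AA batteries (8-pack) $14.35: all other goods → 7.5% → $1.08
Bottle of rosé $17.10: beer, wine and spirits → 8.25% → $1.41
Total tax = $0.81 + $1.50 + $1.15 + $1.08 + $1.41 = $5.95

$5.95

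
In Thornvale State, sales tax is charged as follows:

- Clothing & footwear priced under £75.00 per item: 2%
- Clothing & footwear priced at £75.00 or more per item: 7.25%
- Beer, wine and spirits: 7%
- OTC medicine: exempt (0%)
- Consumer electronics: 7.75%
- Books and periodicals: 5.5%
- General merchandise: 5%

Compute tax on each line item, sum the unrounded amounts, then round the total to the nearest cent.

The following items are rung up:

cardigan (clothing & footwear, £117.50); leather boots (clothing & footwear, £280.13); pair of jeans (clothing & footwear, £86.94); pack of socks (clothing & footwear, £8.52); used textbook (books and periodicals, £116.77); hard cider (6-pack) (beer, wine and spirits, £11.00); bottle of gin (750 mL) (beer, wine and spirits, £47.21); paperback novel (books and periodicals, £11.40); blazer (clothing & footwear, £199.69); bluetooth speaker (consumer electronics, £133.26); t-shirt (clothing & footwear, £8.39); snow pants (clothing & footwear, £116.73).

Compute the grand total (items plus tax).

Cardigan £117.50: clothing & footwear, £75.00 or more → 7.25% → £8.51875
Leather boots £280.13: clothing & footwear, £75.00 or more → 7.25% → £20.309425
Pair of jeans £86.94: clothing & footwear, £75.00 or more → 7.25% → £6.30315
Pack of socks £8.52: clothing & footwear, under £75.00 → 2% → £0.1704
Used textbook £116.77: books and periodicals → 5.5% → £6.42235
Hard cider (6-pack) £11.00: beer, wine and spirits → 7% → £0.77
Bottle of gin (750 mL) £47.21: beer, wine and spirits → 7% → £3.3047
Paperback novel £11.40: books and periodicals → 5.5% → £0.627
Blazer £199.69: clothing & footwear, £75.00 or more → 7.25% → £14.477525
Bluetooth speaker £133.26: consumer electronics → 7.75% → £10.32765
T-shirt £8.39: clothing & footwear, under £75.00 → 2% → £0.1678
Snow pants £116.73: clothing & footwear, £75.00 or more → 7.25% → £8.462925
Subtotal = £1137.54; unrounded tax = £79.861675 → £79.86; total due = £1217.40

£1217.40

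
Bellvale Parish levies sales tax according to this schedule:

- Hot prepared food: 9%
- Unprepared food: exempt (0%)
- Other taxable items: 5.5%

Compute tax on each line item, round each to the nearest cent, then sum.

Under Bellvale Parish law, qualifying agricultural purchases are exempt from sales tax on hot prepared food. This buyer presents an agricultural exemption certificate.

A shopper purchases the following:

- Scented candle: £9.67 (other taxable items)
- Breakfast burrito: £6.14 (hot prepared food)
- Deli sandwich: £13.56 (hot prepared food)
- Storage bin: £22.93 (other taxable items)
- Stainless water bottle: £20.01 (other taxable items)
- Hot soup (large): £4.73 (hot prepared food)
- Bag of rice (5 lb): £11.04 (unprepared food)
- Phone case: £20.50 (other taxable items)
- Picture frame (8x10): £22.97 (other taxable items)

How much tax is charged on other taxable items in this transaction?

£5.28

Scented candle £9.67: other taxable items → 5.5% → £0.53
Storage bin £22.93: other taxable items → 5.5% → £1.26
Stainless water bottle £20.01: other taxable items → 5.5% → £1.10
Phone case £20.50: other taxable items → 5.5% → £1.13
Picture frame (8x10) £22.97: other taxable items → 5.5% → £1.26
Tax on other taxable items = £0.53 + £1.26 + £1.10 + £1.13 + £1.26 = £5.28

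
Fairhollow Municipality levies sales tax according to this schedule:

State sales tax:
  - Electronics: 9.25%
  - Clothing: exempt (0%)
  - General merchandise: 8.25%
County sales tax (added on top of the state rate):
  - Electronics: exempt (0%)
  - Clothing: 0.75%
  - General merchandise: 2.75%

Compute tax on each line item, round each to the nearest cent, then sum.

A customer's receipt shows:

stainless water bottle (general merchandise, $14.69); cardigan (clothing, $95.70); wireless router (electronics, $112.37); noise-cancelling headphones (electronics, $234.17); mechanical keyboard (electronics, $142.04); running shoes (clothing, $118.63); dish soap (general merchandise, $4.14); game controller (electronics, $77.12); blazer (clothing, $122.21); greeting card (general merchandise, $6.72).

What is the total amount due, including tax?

Stainless water bottle $14.69: general merchandise → 8.25% + 2.75% county = 11% → $1.62
Cardigan $95.70: clothing → 0% + 0.75% county = 0.75% → $0.72
Wireless router $112.37: electronics → 9.25% + 0% county = 9.25% → $10.39
Noise-cancelling headphones $234.17: electronics → 9.25% + 0% county = 9.25% → $21.66
Mechanical keyboard $142.04: electronics → 9.25% + 0% county = 9.25% → $13.14
Running shoes $118.63: clothing → 0% + 0.75% county = 0.75% → $0.89
Dish soap $4.14: general merchandise → 8.25% + 2.75% county = 11% → $0.46
Game controller $77.12: electronics → 9.25% + 0% county = 9.25% → $7.13
Blazer $122.21: clothing → 0% + 0.75% county = 0.75% → $0.92
Greeting card $6.72: general merchandise → 8.25% + 2.75% county = 11% → $0.74
Subtotal = $927.79; tax = $57.67; total due = $985.46

$985.46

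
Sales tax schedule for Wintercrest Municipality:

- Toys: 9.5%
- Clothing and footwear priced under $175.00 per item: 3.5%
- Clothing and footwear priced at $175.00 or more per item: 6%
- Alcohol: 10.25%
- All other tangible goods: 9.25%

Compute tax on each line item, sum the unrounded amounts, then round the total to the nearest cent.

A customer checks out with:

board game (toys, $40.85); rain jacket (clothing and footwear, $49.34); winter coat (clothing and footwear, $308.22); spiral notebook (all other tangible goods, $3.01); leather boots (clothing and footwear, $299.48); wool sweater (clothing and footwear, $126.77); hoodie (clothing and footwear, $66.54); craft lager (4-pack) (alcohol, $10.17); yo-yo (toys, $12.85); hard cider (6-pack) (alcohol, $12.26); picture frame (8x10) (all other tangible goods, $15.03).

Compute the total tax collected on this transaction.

Board game $40.85: toys → 9.5% → $3.88075
Rain jacket $49.34: clothing and footwear, under $175.00 → 3.5% → $1.7269
Winter coat $308.22: clothing and footwear, $175.00 or more → 6% → $18.4932
Spiral notebook $3.01: all other tangible goods → 9.25% → $0.278425
Leather boots $299.48: clothing and footwear, $175.00 or more → 6% → $17.9688
Wool sweater $126.77: clothing and footwear, under $175.00 → 3.5% → $4.43695
Hoodie $66.54: clothing and footwear, under $175.00 → 3.5% → $2.3289
Craft lager (4-pack) $10.17: alcohol → 10.25% → $1.042425
Yo-yo $12.85: toys → 9.5% → $1.22075
Hard cider (6-pack) $12.26: alcohol → 10.25% → $1.25665
Picture frame (8x10) $15.03: all other tangible goods → 9.25% → $1.390275
Unrounded tax sum = $54.024025 → $54.02

$54.02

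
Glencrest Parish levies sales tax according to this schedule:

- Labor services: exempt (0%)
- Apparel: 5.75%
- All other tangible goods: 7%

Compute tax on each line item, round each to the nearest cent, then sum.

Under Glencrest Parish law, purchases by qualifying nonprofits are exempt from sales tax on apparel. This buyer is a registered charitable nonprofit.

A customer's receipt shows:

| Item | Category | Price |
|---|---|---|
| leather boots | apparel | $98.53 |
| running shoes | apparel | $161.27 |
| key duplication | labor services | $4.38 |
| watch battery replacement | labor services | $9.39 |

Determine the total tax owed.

Leather boots $98.53: apparel, buyer-exempt → 0% → $0.00
Running shoes $161.27: apparel, buyer-exempt → 0% → $0.00
Key duplication $4.38: labor services → 0% → $0.00
Watch battery replacement $9.39: labor services → 0% → $0.00
Total tax = $0.00

$0.00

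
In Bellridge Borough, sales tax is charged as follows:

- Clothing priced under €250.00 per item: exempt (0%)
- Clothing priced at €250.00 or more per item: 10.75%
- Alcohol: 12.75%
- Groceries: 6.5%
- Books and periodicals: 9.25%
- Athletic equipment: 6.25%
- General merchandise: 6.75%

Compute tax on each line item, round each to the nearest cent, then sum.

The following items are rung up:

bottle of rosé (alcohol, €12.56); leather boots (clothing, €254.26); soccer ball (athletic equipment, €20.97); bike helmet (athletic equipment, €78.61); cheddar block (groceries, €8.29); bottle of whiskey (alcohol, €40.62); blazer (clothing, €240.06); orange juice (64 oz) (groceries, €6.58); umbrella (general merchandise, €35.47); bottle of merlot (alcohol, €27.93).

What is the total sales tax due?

€47.25

Bottle of rosé €12.56: alcohol → 12.75% → €1.60
Leather boots €254.26: clothing, €250.00 or more → 10.75% → €27.33
Soccer ball €20.97: athletic equipment → 6.25% → €1.31
Bike helmet €78.61: athletic equipment → 6.25% → €4.91
Cheddar block €8.29: groceries → 6.5% → €0.54
Bottle of whiskey €40.62: alcohol → 12.75% → €5.18
Blazer €240.06: clothing, under €250.00 → 0% → €0.00
Orange juice (64 oz) €6.58: groceries → 6.5% → €0.43
Umbrella €35.47: general merchandise → 6.75% → €2.39
Bottle of merlot €27.93: alcohol → 12.75% → €3.56
Total tax = €1.60 + €27.33 + €1.31 + €4.91 + €0.54 + €5.18 + €0.43 + €2.39 + €3.56 = €47.25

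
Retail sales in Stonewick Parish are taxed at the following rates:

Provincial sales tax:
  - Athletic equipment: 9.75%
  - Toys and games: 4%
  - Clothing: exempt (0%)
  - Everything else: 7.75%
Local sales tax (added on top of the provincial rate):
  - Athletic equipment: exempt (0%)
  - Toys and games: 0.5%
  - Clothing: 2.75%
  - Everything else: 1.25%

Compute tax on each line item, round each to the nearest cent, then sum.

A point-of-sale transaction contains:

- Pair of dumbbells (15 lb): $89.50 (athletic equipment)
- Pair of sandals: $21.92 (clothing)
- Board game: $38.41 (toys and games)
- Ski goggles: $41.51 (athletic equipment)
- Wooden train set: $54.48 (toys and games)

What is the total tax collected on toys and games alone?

Board game $38.41: toys and games → 4% + 0.5% local = 4.5% → $1.73
Wooden train set $54.48: toys and games → 4% + 0.5% local = 4.5% → $2.45
Tax on toys and games = $1.73 + $2.45 = $4.18

$4.18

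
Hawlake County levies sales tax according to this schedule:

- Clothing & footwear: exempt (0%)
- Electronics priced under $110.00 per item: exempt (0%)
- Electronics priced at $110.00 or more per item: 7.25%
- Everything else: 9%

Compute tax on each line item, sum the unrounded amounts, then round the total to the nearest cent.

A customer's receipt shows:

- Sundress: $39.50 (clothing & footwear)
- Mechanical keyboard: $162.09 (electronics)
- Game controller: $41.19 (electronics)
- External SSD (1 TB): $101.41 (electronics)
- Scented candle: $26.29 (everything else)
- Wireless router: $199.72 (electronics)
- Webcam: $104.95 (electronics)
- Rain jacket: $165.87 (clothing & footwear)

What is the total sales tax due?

Sundress $39.50: clothing & footwear → 0% → $0.00
Mechanical keyboard $162.09: electronics, $110.00 or more → 7.25% → $11.751525
Game controller $41.19: electronics, under $110.00 → 0% → $0.00
External SSD (1 TB) $101.41: electronics, under $110.00 → 0% → $0.00
Scented candle $26.29: everything else → 9% → $2.3661
Wireless router $199.72: electronics, $110.00 or more → 7.25% → $14.4797
Webcam $104.95: electronics, under $110.00 → 0% → $0.00
Rain jacket $165.87: clothing & footwear → 0% → $0.00
Unrounded tax sum = $28.597325 → $28.60

$28.60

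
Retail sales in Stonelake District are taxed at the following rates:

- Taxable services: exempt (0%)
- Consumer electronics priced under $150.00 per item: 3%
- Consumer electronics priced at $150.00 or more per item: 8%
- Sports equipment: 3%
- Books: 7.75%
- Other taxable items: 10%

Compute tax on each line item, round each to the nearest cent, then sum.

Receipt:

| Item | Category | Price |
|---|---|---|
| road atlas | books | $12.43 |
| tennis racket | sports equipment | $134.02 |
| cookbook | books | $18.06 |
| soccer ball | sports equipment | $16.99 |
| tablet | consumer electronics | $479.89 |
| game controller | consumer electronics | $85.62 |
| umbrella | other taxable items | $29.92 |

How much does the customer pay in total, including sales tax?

$827.77

Road atlas $12.43: books → 7.75% → $0.96
Tennis racket $134.02: sports equipment → 3% → $4.02
Cookbook $18.06: books → 7.75% → $1.40
Soccer ball $16.99: sports equipment → 3% → $0.51
Tablet $479.89: consumer electronics, $150.00 or more → 8% → $38.39
Game controller $85.62: consumer electronics, under $150.00 → 3% → $2.57
Umbrella $29.92: other taxable items → 10% → $2.99
Subtotal = $776.93; tax = $50.84; total due = $827.77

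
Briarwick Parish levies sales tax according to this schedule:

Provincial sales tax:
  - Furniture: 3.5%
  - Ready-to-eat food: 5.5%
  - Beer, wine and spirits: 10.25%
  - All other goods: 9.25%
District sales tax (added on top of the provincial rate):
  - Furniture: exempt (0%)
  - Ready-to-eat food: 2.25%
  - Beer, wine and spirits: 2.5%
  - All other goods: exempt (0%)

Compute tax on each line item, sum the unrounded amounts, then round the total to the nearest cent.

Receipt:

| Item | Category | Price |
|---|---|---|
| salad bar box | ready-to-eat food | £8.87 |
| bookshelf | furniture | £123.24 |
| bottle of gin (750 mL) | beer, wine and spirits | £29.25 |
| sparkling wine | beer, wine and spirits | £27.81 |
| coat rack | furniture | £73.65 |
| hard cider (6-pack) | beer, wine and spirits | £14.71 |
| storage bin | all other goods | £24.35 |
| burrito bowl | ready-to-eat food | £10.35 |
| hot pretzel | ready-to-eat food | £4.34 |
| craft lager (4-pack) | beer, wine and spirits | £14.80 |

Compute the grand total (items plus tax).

£353.38

Salad bar box £8.87: ready-to-eat food → 5.5% + 2.25% district = 7.75% → £0.687425
Bookshelf £123.24: furniture → 3.5% + 0% district = 3.5% → £4.3134
Bottle of gin (750 mL) £29.25: beer, wine and spirits → 10.25% + 2.5% district = 12.75% → £3.729375
Sparkling wine £27.81: beer, wine and spirits → 10.25% + 2.5% district = 12.75% → £3.545775
Coat rack £73.65: furniture → 3.5% + 0% district = 3.5% → £2.57775
Hard cider (6-pack) £14.71: beer, wine and spirits → 10.25% + 2.5% district = 12.75% → £1.875525
Storage bin £24.35: all other goods → 9.25% + 0% district = 9.25% → £2.252375
Burrito bowl £10.35: ready-to-eat food → 5.5% + 2.25% district = 7.75% → £0.802125
Hot pretzel £4.34: ready-to-eat food → 5.5% + 2.25% district = 7.75% → £0.33635
Craft lager (4-pack) £14.80: beer, wine and spirits → 10.25% + 2.5% district = 12.75% → £1.887
Subtotal = £331.37; unrounded tax = £22.0071 → £22.01; total due = £353.38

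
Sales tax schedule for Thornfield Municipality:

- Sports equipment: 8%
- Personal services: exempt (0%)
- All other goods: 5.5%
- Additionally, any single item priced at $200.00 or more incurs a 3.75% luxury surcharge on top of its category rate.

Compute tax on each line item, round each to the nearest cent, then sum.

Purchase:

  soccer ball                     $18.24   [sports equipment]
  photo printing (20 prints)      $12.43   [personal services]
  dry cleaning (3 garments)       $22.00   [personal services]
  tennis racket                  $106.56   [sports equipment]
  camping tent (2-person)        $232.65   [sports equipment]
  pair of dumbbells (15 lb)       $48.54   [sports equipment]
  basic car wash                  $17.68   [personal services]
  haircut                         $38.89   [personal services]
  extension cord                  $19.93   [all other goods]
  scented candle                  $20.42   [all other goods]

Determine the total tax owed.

Soccer ball $18.24: sports equipment → 8% → $1.46
Photo printing (20 prints) $12.43: personal services → 0% → $0.00
Dry cleaning (3 garments) $22.00: personal services → 0% → $0.00
Tennis racket $106.56: sports equipment → 8% → $8.52
Camping tent (2-person) $232.65: sports equipment → 8% + 3.75% surcharge = 11.75% → $27.34
Pair of dumbbells (15 lb) $48.54: sports equipment → 8% → $3.88
Basic car wash $17.68: personal services → 0% → $0.00
Haircut $38.89: personal services → 0% → $0.00
Extension cord $19.93: all other goods → 5.5% → $1.10
Scented candle $20.42: all other goods → 5.5% → $1.12
Total tax = $1.46 + $8.52 + $27.34 + $3.88 + $1.10 + $1.12 = $43.42

$43.42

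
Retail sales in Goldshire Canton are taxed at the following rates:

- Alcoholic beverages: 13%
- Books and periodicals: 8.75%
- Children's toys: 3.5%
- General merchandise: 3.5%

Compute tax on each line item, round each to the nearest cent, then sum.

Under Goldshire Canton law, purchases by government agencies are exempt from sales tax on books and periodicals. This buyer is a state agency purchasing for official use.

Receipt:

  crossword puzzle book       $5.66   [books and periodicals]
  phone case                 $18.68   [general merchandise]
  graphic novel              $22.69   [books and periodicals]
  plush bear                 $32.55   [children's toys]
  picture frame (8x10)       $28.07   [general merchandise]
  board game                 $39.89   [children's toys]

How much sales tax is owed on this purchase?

$4.17

Crossword puzzle book $5.66: books and periodicals, buyer-exempt → 0% → $0.00
Phone case $18.68: general merchandise → 3.5% → $0.65
Graphic novel $22.69: books and periodicals, buyer-exempt → 0% → $0.00
Plush bear $32.55: children's toys → 3.5% → $1.14
Picture frame (8x10) $28.07: general merchandise → 3.5% → $0.98
Board game $39.89: children's toys → 3.5% → $1.40
Total tax = $0.65 + $1.14 + $0.98 + $1.40 = $4.17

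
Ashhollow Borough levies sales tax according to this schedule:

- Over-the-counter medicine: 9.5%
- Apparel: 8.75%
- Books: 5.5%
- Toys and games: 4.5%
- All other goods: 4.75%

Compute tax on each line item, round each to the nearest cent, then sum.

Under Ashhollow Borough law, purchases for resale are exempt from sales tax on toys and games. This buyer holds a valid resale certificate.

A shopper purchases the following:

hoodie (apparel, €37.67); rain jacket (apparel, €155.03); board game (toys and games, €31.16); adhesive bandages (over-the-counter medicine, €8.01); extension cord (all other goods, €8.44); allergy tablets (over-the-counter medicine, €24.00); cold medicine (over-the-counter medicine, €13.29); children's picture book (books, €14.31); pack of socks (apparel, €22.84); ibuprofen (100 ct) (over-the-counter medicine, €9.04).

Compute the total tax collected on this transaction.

€25.22

Hoodie €37.67: apparel → 8.75% → €3.30
Rain jacket €155.03: apparel → 8.75% → €13.57
Board game €31.16: toys and games, buyer-exempt → 0% → €0.00
Adhesive bandages €8.01: over-the-counter medicine → 9.5% → €0.76
Extension cord €8.44: all other goods → 4.75% → €0.40
Allergy tablets €24.00: over-the-counter medicine → 9.5% → €2.28
Cold medicine €13.29: over-the-counter medicine → 9.5% → €1.26
Children's picture book €14.31: books → 5.5% → €0.79
Pack of socks €22.84: apparel → 8.75% → €2.00
Ibuprofen (100 ct) €9.04: over-the-counter medicine → 9.5% → €0.86
Total tax = €3.30 + €13.57 + €0.76 + €0.40 + €2.28 + €1.26 + €0.79 + €2.00 + €0.86 = €25.22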